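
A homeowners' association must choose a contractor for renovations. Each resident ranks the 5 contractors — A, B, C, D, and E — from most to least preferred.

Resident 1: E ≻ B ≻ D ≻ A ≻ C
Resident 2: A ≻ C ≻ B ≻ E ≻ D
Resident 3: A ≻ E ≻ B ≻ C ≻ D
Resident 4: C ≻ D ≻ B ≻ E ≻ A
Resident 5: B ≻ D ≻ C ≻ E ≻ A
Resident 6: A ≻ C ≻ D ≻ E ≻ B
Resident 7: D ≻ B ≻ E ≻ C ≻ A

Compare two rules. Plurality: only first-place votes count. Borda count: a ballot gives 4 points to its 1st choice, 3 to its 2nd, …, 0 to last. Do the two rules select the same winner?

No

Plurality first-place counts: A 3, B 1, C 1, D 1, E 1 → A.
Borda totals: A 13, B 16, C 14, D 14, E 13 → B.
The two rules disagree: plurality picks A, Borda picks B.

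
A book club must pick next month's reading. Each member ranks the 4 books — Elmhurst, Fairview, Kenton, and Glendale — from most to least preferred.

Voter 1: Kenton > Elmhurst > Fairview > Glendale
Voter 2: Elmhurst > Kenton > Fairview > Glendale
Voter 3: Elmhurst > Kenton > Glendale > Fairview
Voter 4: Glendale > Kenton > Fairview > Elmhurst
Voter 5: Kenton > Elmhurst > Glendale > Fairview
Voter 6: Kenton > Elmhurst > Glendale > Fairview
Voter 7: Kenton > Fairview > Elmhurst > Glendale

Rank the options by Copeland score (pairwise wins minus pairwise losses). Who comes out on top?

Kenton

Pairwise results:
  Elmhurst vs Fairview: Elmhurst wins 5–2.
  Elmhurst vs Kenton: Kenton wins 5–2.
  Elmhurst vs Glendale: Elmhurst wins 6–1.
  Fairview vs Kenton: Kenton wins 7–0.
  Fairview vs Glendale: Glendale wins 4–3.
  Kenton vs Glendale: Kenton wins 6–1.
Copeland scores (wins − losses):
  Elmhurst: 2 − 1 = 1
  Fairview: 0 − 3 = -3
  Kenton: 3 − 0 = 3
  Glendale: 1 − 2 = -1
Kenton has the best Copeland score.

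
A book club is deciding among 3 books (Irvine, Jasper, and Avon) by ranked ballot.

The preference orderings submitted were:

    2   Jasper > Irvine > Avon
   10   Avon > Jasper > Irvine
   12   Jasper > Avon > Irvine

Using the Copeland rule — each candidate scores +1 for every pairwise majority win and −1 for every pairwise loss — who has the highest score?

Jasper

Pairwise results:
  Irvine vs Jasper: Jasper wins 24–0.
  Irvine vs Avon: Avon wins 22–2.
  Jasper vs Avon: Jasper wins 14–10.
Copeland scores (wins − losses):
  Irvine: 0 − 2 = -2
  Jasper: 2 − 0 = 2
  Avon: 1 − 1 = 0
Jasper has the best Copeland score.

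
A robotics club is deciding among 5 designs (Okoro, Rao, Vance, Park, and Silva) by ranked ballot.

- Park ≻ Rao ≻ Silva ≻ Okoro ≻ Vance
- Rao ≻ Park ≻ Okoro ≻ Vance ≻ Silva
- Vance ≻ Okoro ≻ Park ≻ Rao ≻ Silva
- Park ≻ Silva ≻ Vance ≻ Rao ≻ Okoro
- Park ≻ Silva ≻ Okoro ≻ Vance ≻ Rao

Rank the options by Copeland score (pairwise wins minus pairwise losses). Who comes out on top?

Park

Pairwise results:
  Okoro vs Rao: Rao wins 3–2.
  Okoro vs Vance: Okoro wins 3–2.
  Okoro vs Park: Park wins 4–1.
  Okoro vs Silva: Silva wins 3–2.
  Rao vs Vance: Vance wins 3–2.
  Rao vs Park: Park wins 4–1.
  Rao vs Silva: Rao wins 3–2.
  Vance vs Park: Park wins 4–1.
  Vance vs Silva: Silva wins 3–2.
  Park vs Silva: Park wins 5–0.
Copeland scores (wins − losses):
  Okoro: 1 − 3 = -2
  Rao: 2 − 2 = 0
  Vance: 1 − 3 = -2
  Park: 4 − 0 = 4
  Silva: 2 − 2 = 0
Park has the best Copeland score.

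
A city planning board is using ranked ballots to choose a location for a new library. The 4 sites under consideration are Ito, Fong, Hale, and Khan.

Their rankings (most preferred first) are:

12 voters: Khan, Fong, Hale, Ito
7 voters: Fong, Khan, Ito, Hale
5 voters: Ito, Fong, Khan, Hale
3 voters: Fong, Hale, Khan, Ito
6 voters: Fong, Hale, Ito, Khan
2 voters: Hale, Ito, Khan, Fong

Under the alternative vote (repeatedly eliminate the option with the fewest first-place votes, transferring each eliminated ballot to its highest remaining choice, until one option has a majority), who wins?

Round 1: Fong 16, Khan 12, Ito 5, Hale 2. Hale has the fewest and is eliminated.
Round 2: Fong 16, Khan 12, Ito 7. Ito has the fewest and is eliminated.
Round 3: Fong 21, Khan 14. Fong has a majority.

Fong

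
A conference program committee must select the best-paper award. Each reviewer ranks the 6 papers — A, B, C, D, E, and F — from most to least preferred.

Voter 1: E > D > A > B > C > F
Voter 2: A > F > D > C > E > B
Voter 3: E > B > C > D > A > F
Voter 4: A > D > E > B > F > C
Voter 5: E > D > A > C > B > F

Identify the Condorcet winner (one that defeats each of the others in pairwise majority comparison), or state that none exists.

E

Head-to-head results (5 voters total):
A vs B: A wins 4–1.
A vs C: A wins 4–1.
A vs D: D wins 3–2.
A vs E: E wins 3–2.
A vs F: A wins 5–0.
B vs C: B wins 3–2.
B vs D: D wins 4–1.
B vs E: E wins 5–0.
B vs F: B wins 4–1.
C vs D: D wins 4–1.
C vs E: E wins 4–1.
C vs F: C wins 3–2.
D vs E: E wins 3–2.
D vs F: D wins 4–1.
E vs F: E wins 4–1.
E beats each rival — A (3–2), B (5–0), C (4–1), D (3–2), F (4–1) — so E is the Condorcet winner.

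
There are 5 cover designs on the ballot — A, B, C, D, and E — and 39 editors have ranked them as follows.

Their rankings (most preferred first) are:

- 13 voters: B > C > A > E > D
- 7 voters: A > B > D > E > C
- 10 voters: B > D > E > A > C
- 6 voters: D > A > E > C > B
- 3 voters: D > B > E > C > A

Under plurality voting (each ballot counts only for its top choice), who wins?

First-place vote totals:
  A: 7
  B: 23
  C: 0
  D: 9
  E: 0
B has the most first-place votes.

B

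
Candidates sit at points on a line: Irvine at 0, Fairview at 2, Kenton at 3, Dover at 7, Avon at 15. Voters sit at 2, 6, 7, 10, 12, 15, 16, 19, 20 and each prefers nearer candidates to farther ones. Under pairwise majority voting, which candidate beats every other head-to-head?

Avon

With single-peaked preferences on a line, the Condorcet winner is the candidate closest to the median voter.
The median voter (position 12) is closest to Avon at 15.
Check: Avon vs Fairview — voters closer to Avon: 6 of 9.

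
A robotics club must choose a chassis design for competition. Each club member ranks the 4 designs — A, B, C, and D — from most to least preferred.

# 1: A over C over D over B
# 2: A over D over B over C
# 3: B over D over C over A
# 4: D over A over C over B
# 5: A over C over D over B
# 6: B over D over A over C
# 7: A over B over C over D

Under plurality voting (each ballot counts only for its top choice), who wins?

First-place vote totals:
  A: 4
  B: 2
  C: 0
  D: 1
A has the most first-place votes.

A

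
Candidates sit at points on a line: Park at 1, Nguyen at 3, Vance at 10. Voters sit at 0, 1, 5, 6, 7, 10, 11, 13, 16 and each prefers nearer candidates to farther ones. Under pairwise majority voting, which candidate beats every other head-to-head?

Vance

With single-peaked preferences on a line, the Condorcet winner is the candidate closest to the median voter.
The median voter (position 7) is closest to Vance at 10.
Check: Vance vs Park — voters closer to Vance: 6 of 9.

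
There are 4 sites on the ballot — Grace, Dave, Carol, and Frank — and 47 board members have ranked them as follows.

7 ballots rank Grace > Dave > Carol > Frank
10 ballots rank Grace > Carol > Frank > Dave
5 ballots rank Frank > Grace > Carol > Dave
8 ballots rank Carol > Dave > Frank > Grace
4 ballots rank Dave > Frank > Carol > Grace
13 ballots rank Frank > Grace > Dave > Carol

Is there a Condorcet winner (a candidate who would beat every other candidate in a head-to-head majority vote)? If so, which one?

Head-to-head results (47 voters total):
Grace vs Dave: Grace wins 35–12.
Grace vs Carol: Grace wins 35–12.
Grace vs Frank: Frank wins 30–17.
Dave vs Carol: Dave wins 24–23.
Dave vs Frank: Frank wins 28–19.
Carol vs Frank: Carol wins 25–22.
No candidate beats all others: Grace beats Carol beats Frank beats Grace, a majority cycle.

None — there is no Condorcet winner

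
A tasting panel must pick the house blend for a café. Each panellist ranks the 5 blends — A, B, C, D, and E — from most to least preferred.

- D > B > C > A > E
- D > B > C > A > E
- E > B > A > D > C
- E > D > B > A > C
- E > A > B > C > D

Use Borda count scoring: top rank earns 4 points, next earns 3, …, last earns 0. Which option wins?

B

Borda scores:
  A: 1 + 1 + 2 + 1 + 3 = 8
  B: 3 + 3 + 3 + 2 + 2 = 13
  C: 2 + 2 + 0 + 0 + 1 = 5
  D: 4 + 4 + 1 + 3 + 0 = 12
  E: 0 + 0 + 4 + 4 + 4 = 12
B has the highest total.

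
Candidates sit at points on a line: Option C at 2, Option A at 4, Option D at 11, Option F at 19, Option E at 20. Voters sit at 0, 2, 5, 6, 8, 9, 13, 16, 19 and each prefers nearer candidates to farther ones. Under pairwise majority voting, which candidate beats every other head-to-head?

Option D

With single-peaked preferences on a line, the Condorcet winner is the candidate closest to the median voter.
The median voter (position 8) is closest to Option D at 11.
Check: Option D vs Option F — voters closer to Option D: 7 of 9.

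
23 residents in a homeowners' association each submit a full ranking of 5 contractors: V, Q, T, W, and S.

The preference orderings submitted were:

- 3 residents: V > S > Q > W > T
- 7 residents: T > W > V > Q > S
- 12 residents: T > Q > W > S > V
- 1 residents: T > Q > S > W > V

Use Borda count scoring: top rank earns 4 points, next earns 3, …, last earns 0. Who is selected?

Borda scores:
  V: 3·4 + 7·2 + 12·0 + 0 = 26
  Q: 3·2 + 7·1 + 12·3 + 3 = 52
  T: 3·0 + 7·4 + 12·4 + 4 = 80
  W: 3·1 + 7·3 + 12·2 + 1 = 49
  S: 3·3 + 7·0 + 12·1 + 2 = 23
T has the highest total.

T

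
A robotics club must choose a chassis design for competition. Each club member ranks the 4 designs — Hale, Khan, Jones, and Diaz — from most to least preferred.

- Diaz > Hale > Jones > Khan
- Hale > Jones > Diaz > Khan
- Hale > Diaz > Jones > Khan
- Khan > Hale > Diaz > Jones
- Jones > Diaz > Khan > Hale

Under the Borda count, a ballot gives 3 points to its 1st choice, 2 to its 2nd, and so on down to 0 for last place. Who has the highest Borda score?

Borda scores:
  Hale: 2 + 3 + 3 + 2 + 0 = 10
  Khan: 0 + 0 + 0 + 3 + 1 = 4
  Jones: 1 + 2 + 1 + 0 + 3 = 7
  Diaz: 3 + 1 + 2 + 1 + 2 = 9
Hale has the highest total.

Hale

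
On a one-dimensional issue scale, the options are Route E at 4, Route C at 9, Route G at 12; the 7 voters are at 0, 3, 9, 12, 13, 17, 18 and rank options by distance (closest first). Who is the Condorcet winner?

Route G

With single-peaked preferences on a line, the Condorcet winner is the candidate closest to the median voter.
The median voter (position 12) is closest to Route G at 12.
Check: Route G vs Route E — voters closer to Route G: 5 of 7.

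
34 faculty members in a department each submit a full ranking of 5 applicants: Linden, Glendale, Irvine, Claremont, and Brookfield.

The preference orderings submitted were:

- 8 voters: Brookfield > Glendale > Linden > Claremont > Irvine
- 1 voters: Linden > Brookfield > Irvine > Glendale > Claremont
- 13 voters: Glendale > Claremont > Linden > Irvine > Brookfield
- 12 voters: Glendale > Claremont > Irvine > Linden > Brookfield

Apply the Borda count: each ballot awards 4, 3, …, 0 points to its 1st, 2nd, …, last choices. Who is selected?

Glendale

Borda scores:
  Linden: 8·2 + 4 + 13·2 + 12·1 = 58
  Glendale: 8·3 + 1 + 13·4 + 12·4 = 125
  Irvine: 8·0 + 2 + 13·1 + 12·2 = 39
  Claremont: 8·1 + 0 + 13·3 + 12·3 = 83
  Brookfield: 8·4 + 3 + 13·0 + 12·0 = 35
Glendale has the highest total.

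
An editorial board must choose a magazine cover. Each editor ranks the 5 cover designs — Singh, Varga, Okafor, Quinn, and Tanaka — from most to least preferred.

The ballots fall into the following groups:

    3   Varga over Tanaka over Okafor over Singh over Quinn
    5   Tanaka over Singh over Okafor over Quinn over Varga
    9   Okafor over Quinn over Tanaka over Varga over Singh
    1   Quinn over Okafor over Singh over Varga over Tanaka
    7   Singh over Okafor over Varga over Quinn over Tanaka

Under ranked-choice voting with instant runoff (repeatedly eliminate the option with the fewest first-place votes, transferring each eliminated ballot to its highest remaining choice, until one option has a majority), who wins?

Okafor

Round 1: Okafor 9, Singh 7, Tanaka 5, Varga 3, Quinn 1. Quinn has the fewest and is eliminated.
Round 2: Okafor 10, Singh 7, Tanaka 5, Varga 3. Varga has the fewest and is eliminated.
Round 3: Okafor 10, Tanaka 8, Singh 7. Singh has the fewest and is eliminated.
Round 4: Okafor 17, Tanaka 8. Okafor has a majority.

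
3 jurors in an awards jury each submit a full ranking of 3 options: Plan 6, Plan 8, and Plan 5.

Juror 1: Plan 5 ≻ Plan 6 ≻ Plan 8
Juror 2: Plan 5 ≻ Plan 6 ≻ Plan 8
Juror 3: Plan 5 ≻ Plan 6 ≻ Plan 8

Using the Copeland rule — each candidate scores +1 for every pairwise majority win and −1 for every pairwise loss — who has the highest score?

Pairwise results:
  Plan 6 vs Plan 8: Plan 6 wins 3–0.
  Plan 6 vs Plan 5: Plan 5 wins 3–0.
  Plan 8 vs Plan 5: Plan 5 wins 3–0.
Copeland scores (wins − losses):
  Plan 6: 1 − 1 = 0
  Plan 8: 0 − 2 = -2
  Plan 5: 2 − 0 = 2
Plan 5 has the best Copeland score.

Plan 5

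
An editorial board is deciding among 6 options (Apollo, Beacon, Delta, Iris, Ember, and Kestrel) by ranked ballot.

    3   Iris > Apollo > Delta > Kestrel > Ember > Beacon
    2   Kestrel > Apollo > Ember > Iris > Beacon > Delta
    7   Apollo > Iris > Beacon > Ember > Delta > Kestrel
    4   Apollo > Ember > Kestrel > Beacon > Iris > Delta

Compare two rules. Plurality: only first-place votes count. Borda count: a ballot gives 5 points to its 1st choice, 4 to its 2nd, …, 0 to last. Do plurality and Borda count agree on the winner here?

Yes

Plurality first-place counts: Apollo 11, Beacon 0, Delta 0, Iris 3, Ember 0, Kestrel 2 → Apollo.
Borda totals: Apollo 75, Beacon 31, Delta 16, Iris 51, Ember 39, Kestrel 28 → Apollo.
The two rules agree on Apollo.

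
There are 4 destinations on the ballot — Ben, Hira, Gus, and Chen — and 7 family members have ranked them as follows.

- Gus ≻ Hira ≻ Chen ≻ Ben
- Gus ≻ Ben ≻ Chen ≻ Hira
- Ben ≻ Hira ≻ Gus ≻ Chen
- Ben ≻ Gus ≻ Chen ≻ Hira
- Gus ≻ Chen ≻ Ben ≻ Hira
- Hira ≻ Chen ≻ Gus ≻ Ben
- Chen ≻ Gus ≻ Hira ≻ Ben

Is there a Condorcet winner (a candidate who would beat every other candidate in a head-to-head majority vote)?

Yes

Head-to-head results (7 voters total):
Ben vs Hira: Ben wins 4–3.
Ben vs Gus: Gus wins 5–2.
Ben vs Chen: Chen wins 4–3.
Hira vs Gus: Gus wins 5–2.
Hira vs Chen: Chen wins 4–3.
Gus vs Chen: Gus wins 5–2.
Gus beats each rival — Ben (5–2), Hira (5–2), Chen (5–2) — so Gus is the Condorcet winner.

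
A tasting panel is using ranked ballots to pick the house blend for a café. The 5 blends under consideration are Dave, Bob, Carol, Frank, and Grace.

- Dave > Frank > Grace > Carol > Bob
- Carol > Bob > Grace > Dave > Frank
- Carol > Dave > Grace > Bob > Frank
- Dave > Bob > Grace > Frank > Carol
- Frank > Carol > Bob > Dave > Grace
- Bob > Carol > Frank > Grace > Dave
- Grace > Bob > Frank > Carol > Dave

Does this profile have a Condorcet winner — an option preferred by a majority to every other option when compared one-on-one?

Head-to-head results (7 voters total):
Dave vs Bob: Bob wins 4–3.
Dave vs Carol: Carol wins 5–2.
Dave vs Frank: Dave wins 4–3.
Dave vs Grace: Dave wins 4–3.
Bob vs Carol: Carol wins 4–3.
Bob vs Frank: Bob wins 5–2.
Bob vs Grace: Bob wins 4–3.
Carol vs Frank: Frank wins 4–3.
Carol vs Grace: Carol wins 4–3.
Frank vs Grace: Grace wins 4–3.
No candidate beats all others: Dave beats Frank beats Carol beats Dave, a majority cycle.

No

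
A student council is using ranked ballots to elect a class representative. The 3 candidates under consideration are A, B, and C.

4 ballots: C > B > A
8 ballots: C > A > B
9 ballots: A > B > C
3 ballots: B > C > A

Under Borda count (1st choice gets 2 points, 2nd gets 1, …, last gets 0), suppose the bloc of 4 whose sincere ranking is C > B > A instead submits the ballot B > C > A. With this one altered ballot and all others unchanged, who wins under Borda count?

Borda totals with the altered ballot: A 26, B 23, C 23.
The switch changes the winner from C to A.

A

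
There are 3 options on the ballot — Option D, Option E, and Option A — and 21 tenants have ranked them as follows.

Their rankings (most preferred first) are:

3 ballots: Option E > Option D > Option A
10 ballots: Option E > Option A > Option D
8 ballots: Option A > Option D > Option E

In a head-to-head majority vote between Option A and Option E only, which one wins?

Option E

Ballots ranking Option A above Option E: 8.
Ballots ranking Option E above Option A: 3+10 = 13.
Option E wins the head-to-head, 13–8.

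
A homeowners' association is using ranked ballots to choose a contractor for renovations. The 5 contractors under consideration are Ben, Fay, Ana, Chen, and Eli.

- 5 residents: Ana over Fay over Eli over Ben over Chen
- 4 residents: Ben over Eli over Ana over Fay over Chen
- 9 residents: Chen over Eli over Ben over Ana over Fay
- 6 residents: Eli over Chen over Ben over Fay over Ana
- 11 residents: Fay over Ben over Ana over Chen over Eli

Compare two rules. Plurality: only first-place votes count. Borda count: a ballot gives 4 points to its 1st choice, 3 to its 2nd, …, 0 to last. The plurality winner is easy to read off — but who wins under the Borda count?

Plurality first-place counts: Ben 4, Fay 11, Ana 5, Chen 9, Eli 6 → Fay.
Borda totals: Ben 84, Fay 69, Ana 59, Chen 65, Eli 73 → Ben.

Ben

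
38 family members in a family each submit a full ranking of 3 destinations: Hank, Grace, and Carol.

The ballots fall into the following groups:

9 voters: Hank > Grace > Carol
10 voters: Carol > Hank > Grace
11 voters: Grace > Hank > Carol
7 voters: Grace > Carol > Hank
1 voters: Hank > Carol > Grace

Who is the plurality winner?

First-place vote totals:
  Hank: 10
  Grace: 18
  Carol: 10
Grace has the most first-place votes.

Grace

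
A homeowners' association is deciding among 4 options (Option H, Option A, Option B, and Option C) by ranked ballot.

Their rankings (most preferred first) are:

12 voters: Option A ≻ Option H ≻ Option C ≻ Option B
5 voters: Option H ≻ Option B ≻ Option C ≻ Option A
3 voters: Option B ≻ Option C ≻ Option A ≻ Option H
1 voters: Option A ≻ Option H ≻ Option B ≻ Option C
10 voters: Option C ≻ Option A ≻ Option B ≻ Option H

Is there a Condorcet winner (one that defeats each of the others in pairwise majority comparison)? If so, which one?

Head-to-head results (31 voters total):
Option H vs Option A: Option A wins 26–5.
Option H vs Option B: Option H wins 18–13.
Option H vs Option C: Option H wins 18–13.
Option A vs Option B: Option A wins 23–8.
Option A vs Option C: Option C wins 18–13.
Option B vs Option C: Option C wins 22–9.
No candidate beats all others: Option H beats Option C beats Option A beats Option H, a majority cycle.

None — there is no Condorcet winner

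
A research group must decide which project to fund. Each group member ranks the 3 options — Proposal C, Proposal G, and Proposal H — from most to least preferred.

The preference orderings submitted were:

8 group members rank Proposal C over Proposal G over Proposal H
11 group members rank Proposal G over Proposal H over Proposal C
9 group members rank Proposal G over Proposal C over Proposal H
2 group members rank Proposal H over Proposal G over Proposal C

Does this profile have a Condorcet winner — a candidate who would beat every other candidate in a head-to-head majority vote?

Yes

Head-to-head results (30 voters total):
Proposal C vs Proposal G: Proposal G wins 22–8.
Proposal C vs Proposal H: Proposal C wins 17–13.
Proposal G vs Proposal H: Proposal G wins 28–2.
Proposal G beats each rival — Proposal C (22–8), Proposal H (28–2) — so Proposal G is the Condorcet winner.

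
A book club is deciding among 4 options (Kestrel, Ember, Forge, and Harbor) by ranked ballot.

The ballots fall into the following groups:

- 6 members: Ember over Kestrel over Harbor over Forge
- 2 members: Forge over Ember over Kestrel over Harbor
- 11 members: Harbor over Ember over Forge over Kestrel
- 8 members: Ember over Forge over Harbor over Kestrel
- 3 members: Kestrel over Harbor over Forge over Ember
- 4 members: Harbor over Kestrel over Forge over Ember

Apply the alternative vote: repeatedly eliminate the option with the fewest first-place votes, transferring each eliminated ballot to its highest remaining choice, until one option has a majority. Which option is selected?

Harbor

Round 1: Harbor 15, Ember 14, Kestrel 3, Forge 2. Forge has the fewest and is eliminated.
Round 2: Ember 16, Harbor 15, Kestrel 3. Kestrel has the fewest and is eliminated.
Round 3: Harbor 18, Ember 16. Harbor has a majority.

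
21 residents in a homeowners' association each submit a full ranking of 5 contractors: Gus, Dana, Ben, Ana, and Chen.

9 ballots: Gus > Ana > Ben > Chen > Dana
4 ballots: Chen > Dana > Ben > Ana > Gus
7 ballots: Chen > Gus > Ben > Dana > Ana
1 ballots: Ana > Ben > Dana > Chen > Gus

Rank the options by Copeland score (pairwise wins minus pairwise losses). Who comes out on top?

Pairwise results:
  Gus vs Dana: Gus wins 16–5.
  Gus vs Ben: Gus wins 16–5.
  Gus vs Ana: Gus wins 16–5.
  Gus vs Chen: Chen wins 12–9.
  Dana vs Ben: Ben wins 17–4.
  Dana vs Ana: Dana wins 11–10.
  Dana vs Chen: Chen wins 20–1.
  Ben vs Ana: Ben wins 11–10.
  Ben vs Chen: Chen wins 11–10.
  Ana vs Chen: Chen wins 11–10.
Copeland scores (wins − losses):
  Gus: 3 − 1 = 2
  Dana: 1 − 3 = -2
  Ben: 2 − 2 = 0
  Ana: 0 − 4 = -4
  Chen: 4 − 0 = 4
Chen has the best Copeland score.

Chen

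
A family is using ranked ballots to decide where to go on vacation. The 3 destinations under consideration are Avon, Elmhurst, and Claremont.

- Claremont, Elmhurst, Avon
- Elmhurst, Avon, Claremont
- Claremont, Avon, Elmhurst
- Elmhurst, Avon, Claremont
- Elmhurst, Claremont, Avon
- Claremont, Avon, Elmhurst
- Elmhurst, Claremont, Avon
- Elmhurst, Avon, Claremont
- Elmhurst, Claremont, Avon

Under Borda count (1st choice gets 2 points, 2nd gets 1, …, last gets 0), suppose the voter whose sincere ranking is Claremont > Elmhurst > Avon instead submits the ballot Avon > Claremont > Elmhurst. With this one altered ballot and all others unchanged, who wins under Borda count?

Borda totals with the altered ballot: Avon 7, Elmhurst 12, Claremont 8.
The winner is unchanged: still Elmhurst.

Elmhurst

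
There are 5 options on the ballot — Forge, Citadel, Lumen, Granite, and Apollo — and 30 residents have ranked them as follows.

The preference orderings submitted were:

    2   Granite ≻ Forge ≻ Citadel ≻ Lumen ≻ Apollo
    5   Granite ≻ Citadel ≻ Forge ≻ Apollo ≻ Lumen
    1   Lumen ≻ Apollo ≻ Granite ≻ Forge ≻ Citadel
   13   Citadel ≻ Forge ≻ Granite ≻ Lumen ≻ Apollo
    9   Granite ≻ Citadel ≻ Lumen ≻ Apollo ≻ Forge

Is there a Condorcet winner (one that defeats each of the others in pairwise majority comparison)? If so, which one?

Head-to-head results (30 voters total):
Forge vs Citadel: Citadel wins 27–3.
Forge vs Lumen: Forge wins 20–10.
Forge vs Granite: Granite wins 17–13.
Forge vs Apollo: Forge wins 20–10.
Citadel vs Lumen: Citadel wins 29–1.
Citadel vs Granite: Granite wins 17–13.
Citadel vs Apollo: Citadel wins 29–1.
Lumen vs Granite: Granite wins 29–1.
Lumen vs Apollo: Lumen wins 25–5.
Granite vs Apollo: Granite wins 29–1.
Granite beats each rival — Forge (17–13), Citadel (17–13), Lumen (29–1), Apollo (29–1) — so Granite is the Condorcet winner.

Granite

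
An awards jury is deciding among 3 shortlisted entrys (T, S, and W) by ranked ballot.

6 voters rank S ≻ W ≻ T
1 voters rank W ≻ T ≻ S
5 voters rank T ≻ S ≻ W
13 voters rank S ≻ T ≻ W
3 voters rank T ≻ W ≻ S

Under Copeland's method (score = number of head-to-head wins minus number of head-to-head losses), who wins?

S

Pairwise results:
  T vs S: S wins 19–9.
  T vs W: T wins 21–7.
  S vs W: S wins 24–4.
Copeland scores (wins − losses):
  T: 1 − 1 = 0
  S: 2 − 0 = 2
  W: 0 − 2 = -2
S has the best Copeland score.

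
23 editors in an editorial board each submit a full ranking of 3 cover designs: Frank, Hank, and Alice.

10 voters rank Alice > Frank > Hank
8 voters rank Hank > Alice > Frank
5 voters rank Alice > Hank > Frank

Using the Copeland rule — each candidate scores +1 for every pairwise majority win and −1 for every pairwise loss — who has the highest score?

Alice

Pairwise results:
  Frank vs Hank: Hank wins 13–10.
  Frank vs Alice: Alice wins 23–0.
  Hank vs Alice: Alice wins 15–8.
Copeland scores (wins − losses):
  Frank: 0 − 2 = -2
  Hank: 1 − 1 = 0
  Alice: 2 − 0 = 2
Alice has the best Copeland score.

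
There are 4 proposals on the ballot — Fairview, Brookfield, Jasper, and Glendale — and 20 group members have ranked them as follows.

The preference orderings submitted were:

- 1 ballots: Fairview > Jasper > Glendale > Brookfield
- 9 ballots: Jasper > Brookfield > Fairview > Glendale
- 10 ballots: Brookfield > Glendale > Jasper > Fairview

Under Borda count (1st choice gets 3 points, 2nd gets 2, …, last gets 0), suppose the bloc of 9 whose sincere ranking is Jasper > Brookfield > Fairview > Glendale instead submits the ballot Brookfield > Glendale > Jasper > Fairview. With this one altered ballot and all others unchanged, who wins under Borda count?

Borda totals with the altered ballot: Fairview 3, Brookfield 57, Jasper 21, Glendale 39.
The winner is unchanged: still Brookfield.

Brookfield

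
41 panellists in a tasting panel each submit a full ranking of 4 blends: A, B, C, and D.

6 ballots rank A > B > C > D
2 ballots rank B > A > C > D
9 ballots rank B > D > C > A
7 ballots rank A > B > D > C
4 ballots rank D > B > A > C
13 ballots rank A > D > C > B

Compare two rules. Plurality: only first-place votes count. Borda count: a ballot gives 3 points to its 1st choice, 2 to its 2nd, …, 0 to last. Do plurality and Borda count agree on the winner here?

Plurality first-place counts: A 26, B 11, C 0, D 4 → A.
Borda totals: A 86, B 67, C 30, D 63 → A.
The two rules agree on A.

Yes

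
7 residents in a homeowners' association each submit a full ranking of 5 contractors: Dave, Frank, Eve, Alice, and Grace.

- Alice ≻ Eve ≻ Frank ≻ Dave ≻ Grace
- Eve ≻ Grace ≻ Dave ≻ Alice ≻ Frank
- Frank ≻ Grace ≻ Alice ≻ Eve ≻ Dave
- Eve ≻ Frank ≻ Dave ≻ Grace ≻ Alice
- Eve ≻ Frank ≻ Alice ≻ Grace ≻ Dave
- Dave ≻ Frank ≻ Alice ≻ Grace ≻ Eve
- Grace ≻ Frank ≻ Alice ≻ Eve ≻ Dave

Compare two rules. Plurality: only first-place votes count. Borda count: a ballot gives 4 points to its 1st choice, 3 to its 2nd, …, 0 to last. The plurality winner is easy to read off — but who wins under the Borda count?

Frank

Plurality first-place counts: Dave 1, Frank 1, Eve 3, Alice 1, Grace 1 → Eve.
Borda totals: Dave 9, Frank 18, Eve 17, Alice 13, Grace 13 → Frank.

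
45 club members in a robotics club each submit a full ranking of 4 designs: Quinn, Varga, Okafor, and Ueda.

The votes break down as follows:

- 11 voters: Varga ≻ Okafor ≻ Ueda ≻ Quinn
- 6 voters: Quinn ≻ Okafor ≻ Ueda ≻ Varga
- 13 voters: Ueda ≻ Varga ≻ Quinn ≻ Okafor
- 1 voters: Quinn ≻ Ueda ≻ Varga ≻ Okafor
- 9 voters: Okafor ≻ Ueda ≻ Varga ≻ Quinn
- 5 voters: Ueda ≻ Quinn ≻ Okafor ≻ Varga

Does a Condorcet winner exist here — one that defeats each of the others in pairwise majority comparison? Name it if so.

No Condorcet winner

Head-to-head results (45 voters total):
Quinn vs Varga: Varga wins 33–12.
Quinn vs Okafor: Quinn wins 25–20.
Quinn vs Ueda: Ueda wins 38–7.
Varga vs Okafor: Varga wins 25–20.
Varga vs Ueda: Ueda wins 34–11.
Okafor vs Ueda: Okafor wins 26–19.
No candidate beats all others: Quinn beats Okafor beats Ueda beats Quinn, a majority cycle.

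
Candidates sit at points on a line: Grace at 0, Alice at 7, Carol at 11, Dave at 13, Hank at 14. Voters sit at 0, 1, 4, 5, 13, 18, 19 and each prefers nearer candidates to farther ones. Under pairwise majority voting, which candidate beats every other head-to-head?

Alice

With single-peaked preferences on a line, the Condorcet winner is the candidate closest to the median voter.
The median voter (position 5) is closest to Alice at 7.
Check: Alice vs Dave — voters closer to Alice: 4 of 7.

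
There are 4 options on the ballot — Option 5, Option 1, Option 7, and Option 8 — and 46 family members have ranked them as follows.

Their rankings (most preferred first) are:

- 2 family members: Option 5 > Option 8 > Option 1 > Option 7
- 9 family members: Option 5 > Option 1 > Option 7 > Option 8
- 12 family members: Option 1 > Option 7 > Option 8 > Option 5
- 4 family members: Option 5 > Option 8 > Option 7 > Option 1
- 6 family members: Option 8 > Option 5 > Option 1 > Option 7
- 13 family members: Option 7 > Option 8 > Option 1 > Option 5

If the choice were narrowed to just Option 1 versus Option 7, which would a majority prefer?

Option 1

Ballots ranking Option 1 above Option 7: 2+9+12+6 = 29.
Ballots ranking Option 7 above Option 1: 4+13 = 17.
Option 1 wins the head-to-head, 29–17.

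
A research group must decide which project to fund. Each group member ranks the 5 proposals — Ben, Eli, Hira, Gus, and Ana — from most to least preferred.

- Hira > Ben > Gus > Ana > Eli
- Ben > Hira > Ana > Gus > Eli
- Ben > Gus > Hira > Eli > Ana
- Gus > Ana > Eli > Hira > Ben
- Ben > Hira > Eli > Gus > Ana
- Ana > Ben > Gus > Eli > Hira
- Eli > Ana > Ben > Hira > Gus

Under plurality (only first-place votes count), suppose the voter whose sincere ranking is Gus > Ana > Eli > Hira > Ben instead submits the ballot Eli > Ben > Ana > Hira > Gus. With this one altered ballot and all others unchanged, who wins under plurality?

First-place totals with the altered ballot: Ben 3, Eli 2, Hira 1, Gus 0, Ana 1.
The winner is unchanged: still Ben.

Ben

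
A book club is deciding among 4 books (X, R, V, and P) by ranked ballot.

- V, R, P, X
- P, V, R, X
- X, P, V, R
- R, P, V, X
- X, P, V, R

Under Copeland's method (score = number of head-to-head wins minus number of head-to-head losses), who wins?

P

Pairwise results:
  X vs R: R wins 3–2.
  X vs V: V wins 3–2.
  X vs P: P wins 3–2.
  R vs V: V wins 4–1.
  R vs P: P wins 3–2.
  V vs P: P wins 4–1.
Copeland scores (wins − losses):
  X: 0 − 3 = -3
  R: 1 − 2 = -1
  V: 2 − 1 = 1
  P: 3 − 0 = 3
P has the best Copeland score.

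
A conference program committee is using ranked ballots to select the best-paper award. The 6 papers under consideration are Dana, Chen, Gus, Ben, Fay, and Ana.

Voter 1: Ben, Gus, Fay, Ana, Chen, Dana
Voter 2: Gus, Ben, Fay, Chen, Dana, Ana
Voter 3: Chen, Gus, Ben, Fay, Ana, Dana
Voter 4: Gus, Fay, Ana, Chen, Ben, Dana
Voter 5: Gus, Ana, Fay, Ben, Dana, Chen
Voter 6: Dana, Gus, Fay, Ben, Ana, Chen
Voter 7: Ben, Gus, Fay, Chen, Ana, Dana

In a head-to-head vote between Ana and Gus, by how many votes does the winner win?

Ballots ranking Ana above Gus: 0.
Ballots ranking Gus above Ana: 7.
Gus wins 7–0, a margin of 7.

7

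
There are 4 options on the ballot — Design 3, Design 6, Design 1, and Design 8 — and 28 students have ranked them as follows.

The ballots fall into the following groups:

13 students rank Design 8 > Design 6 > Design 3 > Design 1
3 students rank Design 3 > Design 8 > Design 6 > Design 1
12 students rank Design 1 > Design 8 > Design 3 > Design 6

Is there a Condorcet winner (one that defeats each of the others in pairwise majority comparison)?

Yes

Head-to-head results (28 voters total):
Design 3 vs Design 6: Design 3 wins 15–13.
Design 3 vs Design 1: Design 3 wins 16–12.
Design 3 vs Design 8: Design 8 wins 25–3.
Design 6 vs Design 1: Design 6 wins 16–12.
Design 6 vs Design 8: Design 8 wins 28–0.
Design 1 vs Design 8: Design 8 wins 16–12.
Design 8 beats each rival — Design 3 (25–3), Design 6 (28–0), Design 1 (16–12) — so Design 8 is the Condorcet winner.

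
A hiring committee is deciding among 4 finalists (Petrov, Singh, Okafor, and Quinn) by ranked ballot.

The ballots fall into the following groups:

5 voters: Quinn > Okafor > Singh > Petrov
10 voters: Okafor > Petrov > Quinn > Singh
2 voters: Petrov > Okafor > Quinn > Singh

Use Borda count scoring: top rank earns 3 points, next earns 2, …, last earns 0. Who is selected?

Okafor

Borda scores:
  Petrov: 5·0 + 10·2 + 2·3 = 26
  Singh: 5·1 + 10·0 + 2·0 = 5
  Okafor: 5·2 + 10·3 + 2·2 = 44
  Quinn: 5·3 + 10·1 + 2·1 = 27
Okafor has the highest total.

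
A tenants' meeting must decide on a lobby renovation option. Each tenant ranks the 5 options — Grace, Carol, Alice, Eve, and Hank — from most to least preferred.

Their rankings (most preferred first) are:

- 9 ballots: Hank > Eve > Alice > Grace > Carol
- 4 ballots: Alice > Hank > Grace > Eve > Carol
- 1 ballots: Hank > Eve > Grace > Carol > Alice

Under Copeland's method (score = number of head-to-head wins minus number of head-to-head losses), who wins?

Hank

Pairwise results:
  Grace vs Carol: Grace wins 14–0.
  Grace vs Alice: Alice wins 13–1.
  Grace vs Eve: Eve wins 10–4.
  Grace vs Hank: Hank wins 14–0.
  Carol vs Alice: Alice wins 13–1.
  Carol vs Eve: Eve wins 14–0.
  Carol vs Hank: Hank wins 14–0.
  Alice vs Eve: Eve wins 10–4.
  Alice vs Hank: Hank wins 10–4.
  Eve vs Hank: Hank wins 14–0.
Copeland scores (wins − losses):
  Grace: 1 − 3 = -2
  Carol: 0 − 4 = -4
  Alice: 2 − 2 = 0
  Eve: 3 − 1 = 2
  Hank: 4 − 0 = 4
Hank has the best Copeland score.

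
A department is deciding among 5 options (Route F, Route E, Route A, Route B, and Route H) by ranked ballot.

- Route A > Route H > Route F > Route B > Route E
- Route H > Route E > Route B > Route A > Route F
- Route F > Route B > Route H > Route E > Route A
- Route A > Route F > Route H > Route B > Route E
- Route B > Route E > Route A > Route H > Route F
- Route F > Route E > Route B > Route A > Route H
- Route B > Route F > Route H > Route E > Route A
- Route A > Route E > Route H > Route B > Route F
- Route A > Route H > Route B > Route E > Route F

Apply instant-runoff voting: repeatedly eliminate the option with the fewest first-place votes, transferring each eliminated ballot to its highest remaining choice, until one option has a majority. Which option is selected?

Round 1: Route A 4, Route F 2, Route B 2, Route H 1, Route E 0. Route E has the fewest and is eliminated.
Round 2: Route A 4, Route F 2, Route B 2, Route H 1. Route H has the fewest and is eliminated.
Round 3: Route A 4, Route B 3, Route F 2. Route F has the fewest and is eliminated.
Round 4: Route B 5, Route A 4. Route B has a majority.

Route B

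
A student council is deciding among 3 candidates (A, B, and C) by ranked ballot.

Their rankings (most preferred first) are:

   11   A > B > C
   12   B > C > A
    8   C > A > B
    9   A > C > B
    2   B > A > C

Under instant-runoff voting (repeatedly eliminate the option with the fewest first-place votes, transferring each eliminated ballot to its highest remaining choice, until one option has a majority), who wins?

Round 1: A 20, B 14, C 8. C has the fewest and is eliminated.
Round 2: A 28, B 14. A has a majority.

A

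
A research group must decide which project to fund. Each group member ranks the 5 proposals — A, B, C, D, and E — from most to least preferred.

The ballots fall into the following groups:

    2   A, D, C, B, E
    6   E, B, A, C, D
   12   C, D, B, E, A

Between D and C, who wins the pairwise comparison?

C

Ballots ranking D above C: 2.
Ballots ranking C above D: 6+12 = 18.
C wins the head-to-head, 18–2.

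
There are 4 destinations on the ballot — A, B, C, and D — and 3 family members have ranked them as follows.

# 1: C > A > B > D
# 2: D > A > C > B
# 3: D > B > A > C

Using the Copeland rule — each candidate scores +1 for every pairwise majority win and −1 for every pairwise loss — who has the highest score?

Pairwise results:
  A vs B: A wins 2–1.
  A vs C: A wins 2–1.
  A vs D: D wins 2–1.
  B vs C: C wins 2–1.
  B vs D: D wins 2–1.
  C vs D: D wins 2–1.
Copeland scores (wins − losses):
  A: 2 − 1 = 1
  B: 0 − 3 = -3
  C: 1 − 2 = -1
  D: 3 − 0 = 3
D has the best Copeland score.

D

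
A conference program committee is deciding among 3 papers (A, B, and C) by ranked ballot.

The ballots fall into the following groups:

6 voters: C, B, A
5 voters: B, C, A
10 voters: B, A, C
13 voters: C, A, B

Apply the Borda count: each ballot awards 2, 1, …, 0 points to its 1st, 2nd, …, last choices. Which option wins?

Borda scores:
  A: 6·0 + 5·0 + 10·1 + 13·1 = 23
  B: 6·1 + 5·2 + 10·2 + 13·0 = 36
  C: 6·2 + 5·1 + 10·0 + 13·2 = 43
C has the highest total.

C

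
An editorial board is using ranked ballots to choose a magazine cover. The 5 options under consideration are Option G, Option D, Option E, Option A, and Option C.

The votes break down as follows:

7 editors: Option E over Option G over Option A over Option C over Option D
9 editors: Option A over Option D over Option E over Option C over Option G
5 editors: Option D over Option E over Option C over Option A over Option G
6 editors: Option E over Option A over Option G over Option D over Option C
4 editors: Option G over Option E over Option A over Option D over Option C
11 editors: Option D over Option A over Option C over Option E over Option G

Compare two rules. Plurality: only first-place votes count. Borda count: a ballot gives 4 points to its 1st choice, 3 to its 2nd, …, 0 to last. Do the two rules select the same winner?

No

Plurality first-place counts: Option G 4, Option D 16, Option E 13, Option A 9, Option C 0 → Option D.
Borda totals: Option G 49, Option D 101, Option E 108, Option A 114, Option C 48 → Option A.
The two rules disagree: plurality picks Option D, Borda picks Option A.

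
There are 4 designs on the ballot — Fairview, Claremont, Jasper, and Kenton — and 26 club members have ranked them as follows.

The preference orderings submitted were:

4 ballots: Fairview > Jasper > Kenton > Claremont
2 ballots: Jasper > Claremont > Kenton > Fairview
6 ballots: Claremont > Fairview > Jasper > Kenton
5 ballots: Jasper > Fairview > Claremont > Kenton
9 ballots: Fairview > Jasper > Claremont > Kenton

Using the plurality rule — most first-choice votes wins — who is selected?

Fairview

First-place vote totals:
  Fairview: 13
  Claremont: 6
  Jasper: 7
  Kenton: 0
Fairview has the most first-place votes.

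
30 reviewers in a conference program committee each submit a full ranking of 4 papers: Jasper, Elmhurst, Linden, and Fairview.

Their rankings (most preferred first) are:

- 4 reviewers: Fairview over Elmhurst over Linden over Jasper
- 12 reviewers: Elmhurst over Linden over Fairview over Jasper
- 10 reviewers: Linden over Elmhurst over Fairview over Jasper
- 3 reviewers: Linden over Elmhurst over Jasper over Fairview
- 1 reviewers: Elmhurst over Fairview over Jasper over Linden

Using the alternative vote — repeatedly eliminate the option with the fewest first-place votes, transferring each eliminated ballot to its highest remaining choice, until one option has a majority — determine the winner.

Round 1: Elmhurst 13, Linden 13, Fairview 4, Jasper 0. Jasper has the fewest and is eliminated.
Round 2: Elmhurst 13, Linden 13, Fairview 4. Fairview has the fewest and is eliminated.
Round 3: Elmhurst 17, Linden 13. Elmhurst has a majority.

Elmhurst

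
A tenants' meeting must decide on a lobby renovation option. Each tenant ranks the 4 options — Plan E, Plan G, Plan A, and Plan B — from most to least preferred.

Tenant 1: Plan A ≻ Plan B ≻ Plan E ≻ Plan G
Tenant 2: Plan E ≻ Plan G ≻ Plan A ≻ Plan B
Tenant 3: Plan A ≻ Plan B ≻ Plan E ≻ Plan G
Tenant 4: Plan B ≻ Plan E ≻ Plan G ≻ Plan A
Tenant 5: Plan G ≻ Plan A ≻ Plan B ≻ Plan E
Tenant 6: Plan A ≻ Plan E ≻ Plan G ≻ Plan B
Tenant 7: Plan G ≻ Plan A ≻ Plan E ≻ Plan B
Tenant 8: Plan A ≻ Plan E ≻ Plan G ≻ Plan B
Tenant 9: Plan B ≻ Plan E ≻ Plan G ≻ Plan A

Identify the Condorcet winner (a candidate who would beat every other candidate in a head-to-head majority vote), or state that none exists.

Head-to-head results (9 voters total):
Plan E vs Plan G: Plan E wins 7–2.
Plan E vs Plan A: Plan A wins 6–3.
Plan E vs Plan B: Plan B wins 5–4.
Plan G vs Plan A: Plan G wins 5–4.
Plan G vs Plan B: Plan G wins 5–4.
Plan A vs Plan B: Plan A wins 7–2.
No candidate beats all others: Plan E beats Plan G beats Plan A beats Plan E, a majority cycle.

None — there is no Condorcet winner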